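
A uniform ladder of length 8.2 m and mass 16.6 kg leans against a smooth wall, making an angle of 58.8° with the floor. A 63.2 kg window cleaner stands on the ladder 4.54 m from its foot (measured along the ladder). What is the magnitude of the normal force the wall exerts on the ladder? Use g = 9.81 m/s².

Choose the foot of the ladder as the axis so the floor normal and friction both act there and drop out.
Ladder weight 16.6×9.81 = 162.8 N acts at 4.1 m along the ladder; its horizontal arm is 4.1·cos58.8° = 2.124 m → τ = 345.8 N·m clockwise.
Window cleaner: 63.2×9.81 = 620 N at 4.54 m → arm 2.352 m → τ = 1458 N·m clockwise.
Wall normal N acts horizontally at the top; its moment arm is the height L sinθ = 8.2·sin58.8° = 7.014 m, counterclockwise.
Balancing moments: N × 7.014 = 1804, giving N = 257 N.

N_wall ≈ 257 N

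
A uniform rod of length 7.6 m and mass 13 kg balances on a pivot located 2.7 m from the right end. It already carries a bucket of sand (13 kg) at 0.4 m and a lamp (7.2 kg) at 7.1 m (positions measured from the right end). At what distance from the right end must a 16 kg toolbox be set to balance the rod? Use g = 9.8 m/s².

x ≈ 1.69 m from the right end

Taking torques about the pivot (at 2.7 m from the right end):
Beam weight: 13 × 9.8 = 127.4 N down at 3.8 m → arm 1.1 m, τ = 127.4 × 1.1 = 140.1 N·m counterclockwise.
Bucket of sand: 13 × 9.8 = 127.4 N down at 0.4 m → arm 2.3 m, τ = 127.4 × 2.3 = 293 N·m clockwise.
Lamp: 7.2 × 9.8 = 70.56 N down at 7.1 m → arm 4.4 m, τ = 70.56 × 4.4 = 310.5 N·m counterclockwise.
Net moment of existing loads = 157.6 N·m counterclockwise.
The toolbox weighs 16 × 9.8 = 156.8 N and must supply an equal clockwise moment, so its lever arm about the pivot is 157.6 / 156.8 = 1.01 m.
That puts it at 2.7 − 1.01 = 1.69 m from the right end.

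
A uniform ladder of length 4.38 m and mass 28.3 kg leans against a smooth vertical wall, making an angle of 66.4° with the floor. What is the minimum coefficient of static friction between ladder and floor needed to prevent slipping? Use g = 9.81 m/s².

Taking torques about the foot of the ladder:
Ladder weight 28.3×9.81 = 277.6 N acts at 2.19 m along the ladder; its horizontal arm is 2.19·cos66.4° = 0.8768 m → τ = 243.4 N·m clockwise.
Wall normal N acts horizontally at the top; its moment arm is the height L sinθ = 4.38·sin66.4° = 4.014 m, counterclockwise.
Στ = 0 ⇒ N × 4.014 = 243.4 ⇒ N = 60.64 N.
ΣFx = 0 ⇒ f = N_wall = 60.64 N. ΣFy = 0 ⇒ N_floor = 277.6 N.
μ_min = f / N_floor = 60.64 / 277.6 = 0.218.

μ_min ≈ 0.218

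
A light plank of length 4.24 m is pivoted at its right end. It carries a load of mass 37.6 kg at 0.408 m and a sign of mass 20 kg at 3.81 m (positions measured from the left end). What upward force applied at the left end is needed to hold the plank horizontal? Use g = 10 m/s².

F ≈ 360 N

About the right end:
Load: 37.6 × 10 = 376 N down at 0.408 m → arm 3.832 m, τ = 376 × 3.832 = 1441 N·m counterclockwise.
Sign: 20 × 10 = 200 N down at 3.81 m → arm 0.43 m, τ = 200 × 0.43 = 86 N·m counterclockwise.
Net moment of the loads = 1527 N·m counterclockwise.
The upward force F acts at the left end, arm 4.24 m, giving F × 4.24 clockwise.
For rotational equilibrium, F × 4.24 = 1527, so F = 1527 / 4.24 = 360 N.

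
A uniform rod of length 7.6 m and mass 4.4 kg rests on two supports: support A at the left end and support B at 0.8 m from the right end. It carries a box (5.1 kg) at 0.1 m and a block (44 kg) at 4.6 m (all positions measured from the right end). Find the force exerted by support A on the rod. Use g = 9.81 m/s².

Taking torques about support B:
Beam weight: 4.4 × 9.81 = 43.16 N down at 3.8 m → arm 3 m, τ = 43.16 × 3 = 129.5 N·m counterclockwise.
Box: 5.1 × 9.81 = 50.03 N down at 0.1 m → arm 0.7 m, τ = 50.03 × 0.7 = 35.02 N·m clockwise.
Block: 44 × 9.81 = 431.6 N down at 4.6 m → arm 3.8 m, τ = 431.6 × 3.8 = 1640 N·m counterclockwise.
Net load moment about support B = 1734 N·m counterclockwise.
Reaction R at support A is upward at 7.6 m, arm 6.8 m → moment R × 6.8 clockwise.
Balancing moments: R × 6.8 = 1734, giving R = 255 N.

R_A ≈ 255 N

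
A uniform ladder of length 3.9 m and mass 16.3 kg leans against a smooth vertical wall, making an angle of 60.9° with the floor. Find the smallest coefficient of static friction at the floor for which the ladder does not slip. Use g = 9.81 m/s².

Taking torques about the foot of the ladder:
Ladder weight 16.3×9.81 = 159.9 N acts at 1.95 m along the ladder; its horizontal arm is 1.95·cos60.9° = 0.9484 m → τ = 151.6 N·m clockwise.
Wall normal N acts horizontally at the top; its moment arm is the height L sinθ = 3.9·sin60.9° = 3.408 m, counterclockwise.
For rotational equilibrium, N × 3.408 = 151.6, so N = 44.48 N.
ΣFx = 0 ⇒ f = N_wall = 44.48 N. ΣFy = 0 ⇒ N_floor = 159.9 N.
μ_min = f / N_floor = 44.48 / 159.9 = 0.278.

μ_min ≈ 0.278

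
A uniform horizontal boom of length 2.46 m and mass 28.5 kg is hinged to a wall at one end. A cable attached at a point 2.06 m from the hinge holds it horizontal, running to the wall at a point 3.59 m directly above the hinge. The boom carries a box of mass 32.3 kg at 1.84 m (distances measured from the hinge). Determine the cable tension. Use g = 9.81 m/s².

T ≈ 519 N

Sum moments about the hinge (the unknown hinge reaction has zero arm there).
Beam weight: 28.5 × 9.81 = 279.6 N down at 1.23 m → arm 1.23 m, τ = 279.6 × 1.23 = 343.9 N·m clockwise.
Box: 32.3 × 9.81 = 316.9 N down at 1.84 m → arm 1.84 m, τ = 316.9 × 1.84 = 583.1 N·m clockwise.
Total clockwise load moment = 927 N·m.
The cable tension T acts at 2.06 m; only its component perpendicular to the boom, T sinθ, produces torque. sinθ = h/√(h²+d²) = 3.59/√(3.59²+2.06²) = 0.8673.
Setting net torque to zero: T × 2.06 × 0.8673 = 927 → T = 927 / 1.787 = 519 N.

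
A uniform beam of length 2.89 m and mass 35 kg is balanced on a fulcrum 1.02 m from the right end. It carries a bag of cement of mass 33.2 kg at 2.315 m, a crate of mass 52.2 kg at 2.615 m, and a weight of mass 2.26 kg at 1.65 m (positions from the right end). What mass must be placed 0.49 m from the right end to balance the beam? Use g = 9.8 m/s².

Taking torques about the fulcrum (at 1.02 m from the right end):
Beam weight: 35 × 9.8 = 343 N down at 1.445 m → arm 0.425 m, τ = 343 × 0.425 = 145.8 N·m counterclockwise.
Bag of cement: 33.2 × 9.8 = 325.4 N down at 2.315 m → arm 1.295 m, τ = 325.4 × 1.295 = 421.4 N·m counterclockwise.
Crate: 52.2 × 9.8 = 511.6 N down at 2.615 m → arm 1.595 m, τ = 511.6 × 1.595 = 816 N·m counterclockwise.
Weight: 2.26 × 9.8 = 22.15 N down at 1.65 m → arm 0.63 m, τ = 22.15 × 0.63 = 13.95 N·m counterclockwise.
Net moment of known loads = 1397 N·m counterclockwise.
An unknown mass m at 0.49 m has arm 0.53 m; its moment is m·g·0.53 clockwise.
Balancing moments: m × 9.8 × 0.53 = 1397, giving m = 1397 / (9.8 × 0.53) = 269 kg.

m ≈ 269 kg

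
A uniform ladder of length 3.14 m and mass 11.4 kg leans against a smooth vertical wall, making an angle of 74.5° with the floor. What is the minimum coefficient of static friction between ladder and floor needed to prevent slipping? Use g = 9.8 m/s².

Choose the foot of the ladder as the axis so the floor normal and friction both act there and drop out.
Ladder weight 11.4×9.8 = 111.7 N acts at 1.57 m along the ladder; its horizontal arm is 1.57·cos74.5° = 0.4196 m → τ = 46.87 N·m clockwise.
Wall normal N acts horizontally at the top; its moment arm is the height L sinθ = 3.14·sin74.5° = 3.026 m, counterclockwise.
Balancing moments: N × 3.026 = 46.87, giving N = 15.49 N.
ΣFx = 0 ⇒ f = N_wall = 15.49 N. ΣFy = 0 ⇒ N_floor = 111.7 N.
μ_min = f / N_floor = 15.49 / 111.7 = 0.139.

μ_min ≈ 0.139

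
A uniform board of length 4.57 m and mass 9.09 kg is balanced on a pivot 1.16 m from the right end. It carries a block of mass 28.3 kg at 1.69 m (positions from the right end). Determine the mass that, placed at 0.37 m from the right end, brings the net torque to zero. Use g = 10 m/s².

Sum moments about the pivot (at 1.16 m from the right end) (the support reaction has zero arm there).
Beam weight: 9.09 × 10 = 90.9 N down at 2.285 m → arm 1.125 m, τ = 90.9 × 1.125 = 102.3 N·m counterclockwise.
Block: 28.3 × 10 = 283 N down at 1.69 m → arm 0.53 m, τ = 283 × 0.53 = 150 N·m counterclockwise.
Net moment of known loads = 252.3 N·m counterclockwise.
An unknown mass m at 0.37 m has arm 0.79 m; its moment is m·g·0.79 clockwise.
For rotational equilibrium, m × 10 × 0.79 = 252.3, so m = 252.3 / (10 × 0.79) = 31.9 kg.

m ≈ 31.9 kg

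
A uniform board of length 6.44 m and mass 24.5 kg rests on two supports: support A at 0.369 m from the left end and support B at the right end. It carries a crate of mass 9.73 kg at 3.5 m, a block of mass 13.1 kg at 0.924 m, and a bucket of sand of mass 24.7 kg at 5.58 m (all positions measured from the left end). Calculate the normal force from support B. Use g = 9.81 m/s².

R_B ≈ 382 N

Taking torques about support A:
Beam weight: 24.5 × 9.81 = 240.3 N down at 3.22 m → arm 2.851 m, τ = 240.3 × 2.851 = 685.1 N·m clockwise.
Crate: 9.73 × 9.81 = 95.45 N down at 3.5 m → arm 3.131 m, τ = 95.45 × 3.131 = 298.9 N·m clockwise.
Block: 13.1 × 9.81 = 128.5 N down at 0.924 m → arm 0.555 m, τ = 128.5 × 0.555 = 71.32 N·m clockwise.
Bucket of sand: 24.7 × 9.81 = 242.3 N down at 5.58 m → arm 5.211 m, τ = 242.3 × 5.211 = 1263 N·m clockwise.
Net load moment about support A = 2318 N·m clockwise.
Reaction R at support B is upward at 6.44 m, arm 6.071 m → moment R × 6.071 counterclockwise.
Setting net torque to zero: R × 6.071 = 2318 → R = 382 N.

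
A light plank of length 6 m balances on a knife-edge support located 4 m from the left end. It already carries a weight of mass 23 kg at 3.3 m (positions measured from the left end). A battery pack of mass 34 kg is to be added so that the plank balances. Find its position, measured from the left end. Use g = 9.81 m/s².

About the knife-edge support (at 4 m from the left end):
Weight: 23 × 9.81 = 225.6 N down at 3.3 m → arm 0.7 m, τ = 225.6 × 0.7 = 157.9 N·m counterclockwise.
Net moment of existing loads = 157.9 N·m counterclockwise.
The battery pack weighs 34 × 9.81 = 333.5 N and must supply an equal clockwise moment, so its lever arm about the knife-edge support is 157.9 / 333.5 = 0.473 m.
That puts it at 4 + 0.473 = 4.47 m from the left end.

x ≈ 4.47 m from the left end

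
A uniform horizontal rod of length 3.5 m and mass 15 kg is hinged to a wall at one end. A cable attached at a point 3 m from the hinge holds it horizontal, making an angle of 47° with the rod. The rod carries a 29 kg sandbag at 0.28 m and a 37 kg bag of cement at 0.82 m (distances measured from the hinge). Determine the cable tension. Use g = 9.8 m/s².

T ≈ 289 N

Sum moments about the hinge (the unknown hinge reaction has zero arm there).
Beam weight: 15 × 9.8 = 147 N down at 1.75 m → arm 1.75 m, τ = 147 × 1.75 = 257.2 N·m clockwise.
Sandbag: 29 × 9.8 = 284.2 N down at 0.28 m → arm 0.28 m, τ = 284.2 × 0.28 = 79.58 N·m clockwise.
Bag of cement: 37 × 9.8 = 362.6 N down at 0.82 m → arm 0.82 m, τ = 362.6 × 0.82 = 297.3 N·m clockwise.
Total clockwise load moment = 634.1 N·m.
The cable tension T acts at 3 m; only its component perpendicular to the rod, T sinθ, produces torque. sin 47° = 0.7314.
Στ = 0 ⇒ T × 3 × 0.7314 = 634.1 ⇒ T = 634.1 / 2.194 = 289 N.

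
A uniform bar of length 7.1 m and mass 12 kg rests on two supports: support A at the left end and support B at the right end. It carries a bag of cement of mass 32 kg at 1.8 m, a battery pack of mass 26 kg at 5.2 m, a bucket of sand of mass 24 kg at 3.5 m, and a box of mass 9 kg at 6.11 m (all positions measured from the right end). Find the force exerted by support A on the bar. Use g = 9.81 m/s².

R_A ≈ 517 N

Take moments about support B.
Beam weight: 12 × 9.81 = 117.7 N down at 3.55 m → arm 3.55 m, τ = 117.7 × 3.55 = 417.8 N·m counterclockwise.
Bag of cement: 32 × 9.81 = 313.9 N down at 1.8 m → arm 1.8 m, τ = 313.9 × 1.8 = 565 N·m counterclockwise.
Battery pack: 26 × 9.81 = 255.1 N down at 5.2 m → arm 5.2 m, τ = 255.1 × 5.2 = 1327 N·m counterclockwise.
Bucket of sand: 24 × 9.81 = 235.4 N down at 3.5 m → arm 3.5 m, τ = 235.4 × 3.5 = 823.9 N·m counterclockwise.
Box: 9 × 9.81 = 88.29 N down at 6.11 m → arm 6.11 m, τ = 88.29 × 6.11 = 539.5 N·m counterclockwise.
Net load moment about support B = 3673 N·m counterclockwise.
Reaction R at support A is upward at 7.1 m, arm 7.1 m → moment R × 7.1 clockwise.
Balancing moments: R × 7.1 = 3673, giving R = 517 N.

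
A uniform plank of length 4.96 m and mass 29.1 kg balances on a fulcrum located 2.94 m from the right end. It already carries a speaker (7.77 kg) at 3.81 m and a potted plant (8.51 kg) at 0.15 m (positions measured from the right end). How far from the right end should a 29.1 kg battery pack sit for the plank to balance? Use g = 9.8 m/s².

Sum moments about the fulcrum (at 2.94 m from the right end) (the support reaction has zero arm there).
Beam weight: 29.1 × 9.8 = 285.2 N down at 2.48 m → arm 0.46 m, τ = 285.2 × 0.46 = 131.2 N·m clockwise.
Speaker: 7.77 × 9.8 = 76.15 N down at 3.81 m → arm 0.87 m, τ = 76.15 × 0.87 = 66.25 N·m counterclockwise.
Potted plant: 8.51 × 9.8 = 83.4 N down at 0.15 m → arm 2.79 m, τ = 83.4 × 2.79 = 232.7 N·m clockwise.
Net moment of existing loads = 297.6 N·m clockwise.
The battery pack weighs 29.1 × 9.8 = 285.2 N and must supply an equal counterclockwise moment, so its lever arm about the fulcrum is 297.6 / 285.2 = 1.04 m.
That puts it at 2.94 + 1.04 = 3.98 m from the right end.

x ≈ 3.98 m from the right end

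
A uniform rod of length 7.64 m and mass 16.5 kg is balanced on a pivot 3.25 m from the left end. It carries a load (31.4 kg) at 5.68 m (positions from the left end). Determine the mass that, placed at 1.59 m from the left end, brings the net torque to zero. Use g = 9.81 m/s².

About the pivot (at 3.25 m from the left end):
Beam weight: 16.5 × 9.81 = 161.9 N down at 3.82 m → arm 0.57 m, τ = 161.9 × 0.57 = 92.28 N·m clockwise.
Load: 31.4 × 9.81 = 308 N down at 5.68 m → arm 2.43 m, τ = 308 × 2.43 = 748.4 N·m clockwise.
Net moment of known loads = 840.7 N·m clockwise.
An unknown mass m at 1.59 m has arm 1.66 m; its moment is m·g·1.66 counterclockwise.
Setting net torque to zero: m × 9.81 × 1.66 = 840.7 → m = 840.7 / (9.81 × 1.66) = 51.6 kg.

m ≈ 51.6 kg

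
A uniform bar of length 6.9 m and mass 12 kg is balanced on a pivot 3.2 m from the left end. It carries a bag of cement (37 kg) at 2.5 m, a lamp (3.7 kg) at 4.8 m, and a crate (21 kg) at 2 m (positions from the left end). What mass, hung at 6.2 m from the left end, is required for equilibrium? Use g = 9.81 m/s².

Choose the pivot (at 3.2 m from the left end) as the axis so the support reaction has zero arm there.
Beam weight: 12 × 9.81 = 117.7 N down at 3.45 m → arm 0.25 m, τ = 117.7 × 0.25 = 29.43 N·m clockwise.
Bag of cement: 37 × 9.81 = 363 N down at 2.5 m → arm 0.7 m, τ = 363 × 0.7 = 254.1 N·m counterclockwise.
Lamp: 3.7 × 9.81 = 36.3 N down at 4.8 m → arm 1.6 m, τ = 36.3 × 1.6 = 58.08 N·m clockwise.
Crate: 21 × 9.81 = 206 N down at 2 m → arm 1.2 m, τ = 206 × 1.2 = 247.2 N·m counterclockwise.
Net moment of known loads = 413.8 N·m counterclockwise.
An unknown mass m at 6.2 m has arm 3 m; its moment is m·g·3 clockwise.
For rotational equilibrium, m × 9.81 × 3 = 413.8, so m = 413.8 / (9.81 × 3) = 14.1 kg.

m ≈ 14.1 kg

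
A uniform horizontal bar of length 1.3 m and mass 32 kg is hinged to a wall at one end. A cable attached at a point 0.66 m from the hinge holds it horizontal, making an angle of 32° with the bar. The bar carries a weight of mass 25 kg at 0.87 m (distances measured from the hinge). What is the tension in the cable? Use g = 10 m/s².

T ≈ 1220 N

Choose the hinge as the axis so the unknown hinge reaction has zero arm there.
Beam weight: 32 × 10 = 320 N down at 0.65 m → arm 0.65 m, τ = 320 × 0.65 = 208 N·m clockwise.
Weight: 25 × 10 = 250 N down at 0.87 m → arm 0.87 m, τ = 250 × 0.87 = 217.5 N·m clockwise.
Total clockwise load moment = 425.5 N·m.
The cable tension T acts at 0.66 m; only its component perpendicular to the bar, T sinθ, produces torque. sin 32° = 0.5299.
Balancing moments: T × 0.66 × 0.5299 = 425.5, giving T = 425.5 / 0.3497 = 1220 N.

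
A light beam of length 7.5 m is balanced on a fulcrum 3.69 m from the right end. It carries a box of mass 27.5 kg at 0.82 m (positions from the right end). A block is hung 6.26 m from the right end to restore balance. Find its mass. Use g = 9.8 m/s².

About the fulcrum (at 3.69 m from the right end):
Box: 27.5 × 9.8 = 269.5 N down at 0.82 m → arm 2.87 m, τ = 269.5 × 2.87 = 773.5 N·m clockwise.
Net moment of known loads = 773.5 N·m clockwise.
An unknown mass m at 6.26 m has arm 2.57 m; its moment is m·g·2.57 counterclockwise.
Balancing moments: m × 9.8 × 2.57 = 773.5, giving m = 773.5 / (9.8 × 2.57) = 30.7 kg.

m ≈ 30.7 kg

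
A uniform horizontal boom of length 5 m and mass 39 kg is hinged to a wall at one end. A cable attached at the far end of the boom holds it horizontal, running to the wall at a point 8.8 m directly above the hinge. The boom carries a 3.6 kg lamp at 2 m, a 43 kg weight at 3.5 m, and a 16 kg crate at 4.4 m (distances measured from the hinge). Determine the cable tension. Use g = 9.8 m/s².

Take moments about the hinge.
Beam weight: 39 × 9.8 = 382.2 N down at 2.5 m → arm 2.5 m, τ = 382.2 × 2.5 = 955.5 N·m clockwise.
Lamp: 3.6 × 9.8 = 35.28 N down at 2 m → arm 2 m, τ = 35.28 × 2 = 70.56 N·m clockwise.
Weight: 43 × 9.8 = 421.4 N down at 3.5 m → arm 3.5 m, τ = 421.4 × 3.5 = 1475 N·m clockwise.
Crate: 16 × 9.8 = 156.8 N down at 4.4 m → arm 4.4 m, τ = 156.8 × 4.4 = 689.9 N·m clockwise.
Total clockwise load moment = 3191 N·m.
The cable tension T acts at 5 m; only its component perpendicular to the boom, T sinθ, produces torque. sinθ = h/√(h²+d²) = 8.8/√(8.8²+5²) = 0.8695.
Balancing moments: T × 5 × 0.8695 = 3191, giving T = 3191 / 4.348 = 734 N.

T ≈ 734 N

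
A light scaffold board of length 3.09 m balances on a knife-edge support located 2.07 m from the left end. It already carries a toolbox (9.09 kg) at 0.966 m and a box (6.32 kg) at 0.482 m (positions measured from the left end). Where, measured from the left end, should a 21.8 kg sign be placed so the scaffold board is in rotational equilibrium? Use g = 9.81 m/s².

Choose the knife-edge support (at 2.07 m from the left end) as the axis so the support reaction has zero arm there.
Toolbox: 9.09 × 9.81 = 89.17 N down at 0.966 m → arm 1.104 m, τ = 89.17 × 1.104 = 98.44 N·m counterclockwise.
Box: 6.32 × 9.81 = 62 N down at 0.482 m → arm 1.588 m, τ = 62 × 1.588 = 98.46 N·m counterclockwise.
Net moment of existing loads = 196.9 N·m counterclockwise.
The sign weighs 21.8 × 9.81 = 213.9 N and must supply an equal clockwise moment, so its lever arm about the knife-edge support is 196.9 / 213.9 = 0.921 m.
That puts it at 2.07 + 0.921 = 2.99 m from the left end.

x ≈ 2.99 m from the left end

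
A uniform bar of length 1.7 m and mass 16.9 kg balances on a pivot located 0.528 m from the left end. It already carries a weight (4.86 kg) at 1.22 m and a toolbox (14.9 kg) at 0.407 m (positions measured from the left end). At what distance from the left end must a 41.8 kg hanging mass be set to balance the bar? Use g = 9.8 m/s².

Take moments about the pivot (at 0.528 m from the left end).
Beam weight: 16.9 × 9.8 = 165.6 N down at 0.85 m → arm 0.322 m, τ = 165.6 × 0.322 = 53.32 N·m clockwise.
Weight: 4.86 × 9.8 = 47.63 N down at 1.22 m → arm 0.692 m, τ = 47.63 × 0.692 = 32.96 N·m clockwise.
Toolbox: 14.9 × 9.8 = 146 N down at 0.407 m → arm 0.121 m, τ = 146 × 0.121 = 17.67 N·m counterclockwise.
Net moment of existing loads = 68.61 N·m clockwise.
The hanging mass weighs 41.8 × 9.8 = 409.6 N and must supply an equal counterclockwise moment, so its lever arm about the pivot is 68.61 / 409.6 = 0.168 m.
That puts it at 0.528 − 0.168 = 0.36 m from the left end.

x ≈ 0.36 m from the left end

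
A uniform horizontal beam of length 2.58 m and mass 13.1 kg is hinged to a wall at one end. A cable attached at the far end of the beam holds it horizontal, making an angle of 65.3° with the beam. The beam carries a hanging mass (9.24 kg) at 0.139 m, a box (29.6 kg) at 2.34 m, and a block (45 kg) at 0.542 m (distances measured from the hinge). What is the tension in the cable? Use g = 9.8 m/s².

About the hinge:
Beam weight: 13.1 × 9.8 = 128.4 N down at 1.29 m → arm 1.29 m, τ = 128.4 × 1.29 = 165.6 N·m clockwise.
Hanging mass: 9.24 × 9.8 = 90.55 N down at 0.139 m → arm 0.139 m, τ = 90.55 × 0.139 = 12.59 N·m clockwise.
Box: 29.6 × 9.8 = 290.1 N down at 2.34 m → arm 2.34 m, τ = 290.1 × 2.34 = 678.8 N·m clockwise.
Block: 45 × 9.8 = 441 N down at 0.542 m → arm 0.542 m, τ = 441 × 0.542 = 239 N·m clockwise.
Total clockwise load moment = 1096 N·m.
The cable tension T acts at 2.58 m; only its component perpendicular to the beam, T sinθ, produces torque. sin 65.3° = 0.9085.
Setting net torque to zero: T × 2.58 × 0.9085 = 1096 → T = 1096 / 2.344 = 468 N.

T ≈ 468 N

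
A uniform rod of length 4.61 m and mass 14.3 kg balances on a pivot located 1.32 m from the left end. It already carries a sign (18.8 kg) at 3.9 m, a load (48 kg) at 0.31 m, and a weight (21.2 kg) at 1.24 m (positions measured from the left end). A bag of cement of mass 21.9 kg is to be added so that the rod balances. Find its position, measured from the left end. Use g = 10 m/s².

Take moments about the pivot (at 1.32 m from the left end).
Beam weight: 14.3 × 10 = 143 N down at 2.305 m → arm 0.985 m, τ = 143 × 0.985 = 140.9 N·m clockwise.
Sign: 18.8 × 10 = 188 N down at 3.9 m → arm 2.58 m, τ = 188 × 2.58 = 485 N·m clockwise.
Load: 48 × 10 = 480 N down at 0.31 m → arm 1.01 m, τ = 480 × 1.01 = 484.8 N·m counterclockwise.
Weight: 21.2 × 10 = 212 N down at 1.24 m → arm 0.08 m, τ = 212 × 0.08 = 16.96 N·m counterclockwise.
Net moment of existing loads = 124.1 N·m clockwise.
The bag of cement weighs 21.9 × 10 = 219 N and must supply an equal counterclockwise moment, so its lever arm about the pivot is 124.1 / 219 = 0.567 m.
That puts it at 1.32 − 0.567 = 0.753 m from the left end.

x ≈ 0.753 m from the left end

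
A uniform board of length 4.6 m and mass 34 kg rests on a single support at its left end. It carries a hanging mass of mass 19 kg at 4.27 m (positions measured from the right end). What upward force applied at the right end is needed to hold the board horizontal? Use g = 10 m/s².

F ≈ 184 N

Choose the left end as the axis so the unknown pivot reaction has zero arm there.
Beam weight: 34 × 10 = 340 N down at 2.3 m → arm 2.3 m, τ = 340 × 2.3 = 782 N·m clockwise.
Hanging mass: 19 × 10 = 190 N down at 4.27 m → arm 0.33 m, τ = 190 × 0.33 = 62.7 N·m clockwise.
Net moment of the loads = 844.7 N·m clockwise.
The upward force F acts at the right end, arm 4.6 m, giving F × 4.6 counterclockwise.
Στ = 0 ⇒ F × 4.6 = 844.7 ⇒ F = 844.7 / 4.6 = 184 N.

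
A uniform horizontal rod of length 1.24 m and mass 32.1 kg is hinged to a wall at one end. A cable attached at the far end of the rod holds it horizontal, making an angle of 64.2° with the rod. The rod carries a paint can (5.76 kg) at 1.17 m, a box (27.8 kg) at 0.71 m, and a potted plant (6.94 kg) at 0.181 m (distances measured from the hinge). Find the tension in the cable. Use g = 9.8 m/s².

T ≈ 418 N

Taking torques about the hinge:
Beam weight: 32.1 × 9.8 = 314.6 N down at 0.62 m → arm 0.62 m, τ = 314.6 × 0.62 = 195.1 N·m clockwise.
Paint can: 5.76 × 9.8 = 56.45 N down at 1.17 m → arm 1.17 m, τ = 56.45 × 1.17 = 66.05 N·m clockwise.
Box: 27.8 × 9.8 = 272.4 N down at 0.71 m → arm 0.71 m, τ = 272.4 × 0.71 = 193.4 N·m clockwise.
Potted plant: 6.94 × 9.8 = 68.01 N down at 0.181 m → arm 0.181 m, τ = 68.01 × 0.181 = 12.31 N·m clockwise.
Total clockwise load moment = 466.9 N·m.
The cable tension T acts at 1.24 m; only its component perpendicular to the rod, T sinθ, produces torque. sin 64.2° = 0.9003.
Στ = 0 ⇒ T × 1.24 × 0.9003 = 466.9 ⇒ T = 466.9 / 1.116 = 418 N.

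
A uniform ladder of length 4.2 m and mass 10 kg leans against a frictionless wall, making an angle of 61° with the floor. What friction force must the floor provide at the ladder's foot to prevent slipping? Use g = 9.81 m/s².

f ≈ 27.2 N

Choose the foot of the ladder as the axis so the floor normal and friction both act there and drop out.
Ladder weight 10×9.81 = 98.1 N acts at 2.1 m along the ladder; its horizontal arm is 2.1·cos61° = 1.018 m → τ = 99.87 N·m clockwise.
Wall normal N acts horizontally at the top; its moment arm is the height L sinθ = 4.2·sin61° = 3.673 m, counterclockwise.
Setting net torque to zero: N × 3.673 = 99.87 → N = 27.2 N.
ΣFx = 0: friction at the foot balances the wall's push, so f = N_wall = 27.2 N.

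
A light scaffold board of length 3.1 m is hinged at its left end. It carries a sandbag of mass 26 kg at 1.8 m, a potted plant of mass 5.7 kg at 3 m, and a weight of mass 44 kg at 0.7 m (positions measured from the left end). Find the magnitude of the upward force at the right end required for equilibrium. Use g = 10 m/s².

Sum moments about the left end (the unknown pivot reaction has zero arm there).
Sandbag: 26 × 10 = 260 N down at 1.8 m → arm 1.8 m, τ = 260 × 1.8 = 468 N·m clockwise.
Potted plant: 5.7 × 10 = 57 N down at 3 m → arm 3 m, τ = 57 × 3 = 171 N·m clockwise.
Weight: 44 × 10 = 440 N down at 0.7 m → arm 0.7 m, τ = 440 × 0.7 = 308 N·m clockwise.
Net moment of the loads = 947 N·m clockwise.
The upward force F acts at the right end, arm 3.1 m, giving F × 3.1 counterclockwise.
Στ = 0 ⇒ F × 3.1 = 947 ⇒ F = 947 / 3.1 = 305 N.

F ≈ 305 N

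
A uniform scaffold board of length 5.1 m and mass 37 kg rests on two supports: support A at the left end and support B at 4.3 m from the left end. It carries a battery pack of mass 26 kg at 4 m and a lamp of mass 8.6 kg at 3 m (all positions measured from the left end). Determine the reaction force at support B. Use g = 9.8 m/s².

Take moments about support A.
Beam weight: 37 × 9.8 = 362.6 N down at 2.55 m → arm 2.55 m, τ = 362.6 × 2.55 = 924.6 N·m clockwise.
Battery pack: 26 × 9.8 = 254.8 N down at 4 m → arm 4 m, τ = 254.8 × 4 = 1019 N·m clockwise.
Lamp: 8.6 × 9.8 = 84.28 N down at 3 m → arm 3 m, τ = 84.28 × 3 = 252.8 N·m clockwise.
Net load moment about support A = 2196 N·m clockwise.
Reaction R at support B is upward at 4.3 m, arm 4.3 m → moment R × 4.3 counterclockwise.
Setting net torque to zero: R × 4.3 = 2196 → R = 511 N.

R_B ≈ 511 N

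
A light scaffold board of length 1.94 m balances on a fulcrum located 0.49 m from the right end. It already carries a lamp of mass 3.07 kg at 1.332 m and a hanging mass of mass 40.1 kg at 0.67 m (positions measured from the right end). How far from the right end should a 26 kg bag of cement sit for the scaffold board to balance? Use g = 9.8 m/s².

Taking torques about the fulcrum (at 0.49 m from the right end):
Lamp: 3.07 × 9.8 = 30.09 N down at 1.332 m → arm 0.842 m, τ = 30.09 × 0.842 = 25.34 N·m counterclockwise.
Hanging mass: 40.1 × 9.8 = 393 N down at 0.67 m → arm 0.18 m, τ = 393 × 0.18 = 70.74 N·m counterclockwise.
Net moment of existing loads = 96.08 N·m counterclockwise.
The bag of cement weighs 26 × 9.8 = 254.8 N and must supply an equal clockwise moment, so its lever arm about the fulcrum is 96.08 / 254.8 = 0.377 m.
That puts it at 0.49 − 0.377 = 0.113 m from the right end.

x ≈ 0.113 m from the right end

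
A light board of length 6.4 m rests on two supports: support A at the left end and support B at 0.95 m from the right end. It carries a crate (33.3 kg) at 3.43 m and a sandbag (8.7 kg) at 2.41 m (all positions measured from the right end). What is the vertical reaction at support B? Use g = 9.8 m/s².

R_B ≈ 240 N

Taking torques about support A:
Crate: 33.3 × 9.8 = 326.3 N down at 3.43 m → arm 2.97 m, τ = 326.3 × 2.97 = 969.1 N·m clockwise.
Sandbag: 8.7 × 9.8 = 85.26 N down at 2.41 m → arm 3.99 m, τ = 85.26 × 3.99 = 340.2 N·m clockwise.
Net load moment about support A = 1309 N·m clockwise.
Reaction R at support B is upward at 0.95 m, arm 5.45 m → moment R × 5.45 counterclockwise.
Στ = 0 ⇒ R × 5.45 = 1309 ⇒ R = 240 N.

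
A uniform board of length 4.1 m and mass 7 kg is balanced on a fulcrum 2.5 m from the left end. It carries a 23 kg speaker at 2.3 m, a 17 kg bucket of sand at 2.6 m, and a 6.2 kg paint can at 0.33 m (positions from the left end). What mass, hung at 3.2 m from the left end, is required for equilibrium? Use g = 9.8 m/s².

m ≈ 27.9 kg

Taking torques about the fulcrum (at 2.5 m from the left end):
Beam weight: 7 × 9.8 = 68.6 N down at 2.05 m → arm 0.45 m, τ = 68.6 × 0.45 = 30.87 N·m counterclockwise.
Speaker: 23 × 9.8 = 225.4 N down at 2.3 m → arm 0.2 m, τ = 225.4 × 0.2 = 45.08 N·m counterclockwise.
Bucket of sand: 17 × 9.8 = 166.6 N down at 2.6 m → arm 0.1 m, τ = 166.6 × 0.1 = 16.66 N·m clockwise.
Paint can: 6.2 × 9.8 = 60.76 N down at 0.33 m → arm 2.17 m, τ = 60.76 × 2.17 = 131.8 N·m counterclockwise.
Net moment of known loads = 191.1 N·m counterclockwise.
An unknown mass m at 3.2 m has arm 0.7 m; its moment is m·g·0.7 clockwise.
For rotational equilibrium, m × 9.8 × 0.7 = 191.1, so m = 191.1 / (9.8 × 0.7) = 27.9 kg.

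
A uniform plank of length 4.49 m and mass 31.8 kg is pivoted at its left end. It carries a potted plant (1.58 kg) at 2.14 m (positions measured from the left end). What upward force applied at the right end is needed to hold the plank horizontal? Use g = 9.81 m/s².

Sum moments about the left end (the unknown pivot reaction has zero arm there).
Beam weight: 31.8 × 9.81 = 312 N down at 2.245 m → arm 2.245 m, τ = 312 × 2.245 = 700.4 N·m clockwise.
Potted plant: 1.58 × 9.81 = 15.5 N down at 2.14 m → arm 2.14 m, τ = 15.5 × 2.14 = 33.17 N·m clockwise.
Net moment of the loads = 733.6 N·m clockwise.
The upward force F acts at the right end, arm 4.49 m, giving F × 4.49 counterclockwise.
Στ = 0 ⇒ F × 4.49 = 733.6 ⇒ F = 733.6 / 4.49 = 163 N.

F ≈ 163 N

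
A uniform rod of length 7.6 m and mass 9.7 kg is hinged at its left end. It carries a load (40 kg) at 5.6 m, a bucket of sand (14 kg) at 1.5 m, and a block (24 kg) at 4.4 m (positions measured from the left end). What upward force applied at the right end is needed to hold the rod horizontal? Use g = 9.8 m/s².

Take moments about the left end.
Beam weight: 9.7 × 9.8 = 95.06 N down at 3.8 m → arm 3.8 m, τ = 95.06 × 3.8 = 361.2 N·m clockwise.
Load: 40 × 9.8 = 392 N down at 5.6 m → arm 5.6 m, τ = 392 × 5.6 = 2195 N·m clockwise.
Bucket of sand: 14 × 9.8 = 137.2 N down at 1.5 m → arm 1.5 m, τ = 137.2 × 1.5 = 205.8 N·m clockwise.
Block: 24 × 9.8 = 235.2 N down at 4.4 m → arm 4.4 m, τ = 235.2 × 4.4 = 1035 N·m clockwise.
Net moment of the loads = 3797 N·m clockwise.
The upward force F acts at the right end, arm 7.6 m, giving F × 7.6 counterclockwise.
Balancing moments: F × 7.6 = 3797, giving F = 3797 / 7.6 = 500 N.

F ≈ 500 N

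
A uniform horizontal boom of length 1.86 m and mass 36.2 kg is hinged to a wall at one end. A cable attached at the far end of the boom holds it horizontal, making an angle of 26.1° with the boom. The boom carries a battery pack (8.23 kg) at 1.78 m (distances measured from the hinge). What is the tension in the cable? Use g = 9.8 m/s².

T ≈ 579 N

Taking torques about the hinge:
Beam weight: 36.2 × 9.8 = 354.8 N down at 0.93 m → arm 0.93 m, τ = 354.8 × 0.93 = 330 N·m clockwise.
Battery pack: 8.23 × 9.8 = 80.65 N down at 1.78 m → arm 1.78 m, τ = 80.65 × 1.78 = 143.6 N·m clockwise.
Total clockwise load moment = 473.6 N·m.
The cable tension T acts at 1.86 m; only its component perpendicular to the boom, T sinθ, produces torque. sin 26.1° = 0.4399.
Balancing moments: T × 1.86 × 0.4399 = 473.6, giving T = 473.6 / 0.8182 = 579 N.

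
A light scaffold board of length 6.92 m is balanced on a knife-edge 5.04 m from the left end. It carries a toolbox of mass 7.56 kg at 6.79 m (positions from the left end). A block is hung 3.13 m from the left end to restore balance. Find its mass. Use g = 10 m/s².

Choose the knife-edge (at 5.04 m from the left end) as the axis so the support reaction has zero arm there.
Toolbox: 7.56 × 10 = 75.6 N down at 6.79 m → arm 1.75 m, τ = 75.6 × 1.75 = 132.3 N·m clockwise.
Net moment of known loads = 132.3 N·m clockwise.
An unknown mass m at 3.13 m has arm 1.91 m; its moment is m·g·1.91 counterclockwise.
Setting net torque to zero: m × 10 × 1.91 = 132.3 → m = 132.3 / (10 × 1.91) = 6.93 kg.

m ≈ 6.93 kg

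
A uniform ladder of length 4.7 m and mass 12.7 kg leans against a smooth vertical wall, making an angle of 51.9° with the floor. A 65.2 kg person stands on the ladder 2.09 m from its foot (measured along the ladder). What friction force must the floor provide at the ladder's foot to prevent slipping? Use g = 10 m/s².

Take moments about the foot of the ladder.
Ladder weight 12.7×10 = 127 N acts at 2.35 m along the ladder; its horizontal arm is 2.35·cos51.9° = 1.45 m → τ = 184.2 N·m clockwise.
Person: 65.2×10 = 652 N at 2.09 m → arm 1.29 m → τ = 841.1 N·m clockwise.
Wall normal N acts horizontally at the top; its moment arm is the height L sinθ = 4.7·sin51.9° = 3.699 m, counterclockwise.
Balancing moments: N × 3.699 = 1025, giving N = 277 N.
ΣFx = 0: friction at the foot balances the wall's push, so f = N_wall = 277 N.

f ≈ 277 N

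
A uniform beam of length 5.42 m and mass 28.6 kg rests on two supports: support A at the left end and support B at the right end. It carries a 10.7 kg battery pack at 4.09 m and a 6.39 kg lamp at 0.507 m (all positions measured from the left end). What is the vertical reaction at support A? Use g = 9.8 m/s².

Sum moments about support B (its reaction then has zero moment arm).
Beam weight: 28.6 × 9.8 = 280.3 N down at 2.71 m → arm 2.71 m, τ = 280.3 × 2.71 = 759.6 N·m counterclockwise.
Battery pack: 10.7 × 9.8 = 104.9 N down at 4.09 m → arm 1.33 m, τ = 104.9 × 1.33 = 139.5 N·m counterclockwise.
Lamp: 6.39 × 9.8 = 62.62 N down at 0.507 m → arm 4.913 m, τ = 62.62 × 4.913 = 307.7 N·m counterclockwise.
Net load moment about support B = 1207 N·m counterclockwise.
Reaction R at support A is upward at 0 m, arm 5.42 m → moment R × 5.42 clockwise.
For rotational equilibrium, R × 5.42 = 1207, so R = 223 N.

R_A ≈ 223 N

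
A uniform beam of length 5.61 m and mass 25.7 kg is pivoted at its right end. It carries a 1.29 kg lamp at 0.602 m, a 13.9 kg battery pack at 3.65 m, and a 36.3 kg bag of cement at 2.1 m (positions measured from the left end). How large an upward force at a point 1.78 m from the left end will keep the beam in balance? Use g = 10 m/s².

F ≈ 609 N

Take moments about the right end.
Beam weight: 25.7 × 10 = 257 N down at 2.805 m → arm 2.805 m, τ = 257 × 2.805 = 720.9 N·m counterclockwise.
Lamp: 1.29 × 10 = 12.9 N down at 0.602 m → arm 5.008 m, τ = 12.9 × 5.008 = 64.6 N·m counterclockwise.
Battery pack: 13.9 × 10 = 139 N down at 3.65 m → arm 1.96 m, τ = 139 × 1.96 = 272.4 N·m counterclockwise.
Bag of cement: 36.3 × 10 = 363 N down at 2.1 m → arm 3.51 m, τ = 363 × 3.51 = 1274 N·m counterclockwise.
Net moment of the loads = 2332 N·m counterclockwise.
The upward force F acts at a point 1.78 m from the left end, arm 3.83 m, giving F × 3.83 clockwise.
For rotational equilibrium, F × 3.83 = 2332, so F = 2332 / 3.83 = 609 N.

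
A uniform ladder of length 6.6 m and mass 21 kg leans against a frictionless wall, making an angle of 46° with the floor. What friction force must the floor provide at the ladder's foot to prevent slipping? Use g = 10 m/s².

Sum moments about the foot of the ladder (the floor normal and friction both act there and drop out).
Ladder weight 21×10 = 210 N acts at 3.3 m along the ladder; its horizontal arm is 3.3·cos46° = 2.292 m → τ = 481.3 N·m clockwise.
Wall normal N acts horizontally at the top; its moment arm is the height L sinθ = 6.6·sin46° = 4.748 m, counterclockwise.
Setting net torque to zero: N × 4.748 = 481.3 → N = 101 N.
ΣFx = 0: friction at the foot balances the wall's push, so f = N_wall = 101 N.

f ≈ 101 N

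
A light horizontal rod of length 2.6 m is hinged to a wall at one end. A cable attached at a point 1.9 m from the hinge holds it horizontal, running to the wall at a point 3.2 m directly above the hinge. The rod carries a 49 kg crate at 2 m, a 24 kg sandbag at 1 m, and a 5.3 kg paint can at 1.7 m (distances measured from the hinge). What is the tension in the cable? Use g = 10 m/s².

Choose the hinge as the axis so the unknown hinge reaction has zero arm there.
Crate: 49 × 10 = 490 N down at 2 m → arm 2 m, τ = 490 × 2 = 980 N·m clockwise.
Sandbag: 24 × 10 = 240 N down at 1 m → arm 1 m, τ = 240 × 1 = 240 N·m clockwise.
Paint can: 5.3 × 10 = 53 N down at 1.7 m → arm 1.7 m, τ = 53 × 1.7 = 90.1 N·m clockwise.
Total clockwise load moment = 1310 N·m.
The cable tension T acts at 1.9 m; only its component perpendicular to the rod, T sinθ, produces torque. sinθ = h/√(h²+d²) = 3.2/√(3.2²+1.9²) = 0.8599.
Στ = 0 ⇒ T × 1.9 × 0.8599 = 1310 ⇒ T = 1310 / 1.634 = 802 N.

T ≈ 802 N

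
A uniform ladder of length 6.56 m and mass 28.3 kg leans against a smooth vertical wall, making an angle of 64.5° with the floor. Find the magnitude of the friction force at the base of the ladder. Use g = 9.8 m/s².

f ≈ 66.1 N

Sum moments about the foot of the ladder (the floor normal and friction both act there and drop out).
Ladder weight 28.3×9.8 = 277.3 N acts at 3.28 m along the ladder; its horizontal arm is 3.28·cos64.5° = 1.412 m → τ = 391.5 N·m clockwise.
Wall normal N acts horizontally at the top; its moment arm is the height L sinθ = 6.56·sin64.5° = 5.921 m, counterclockwise.
For rotational equilibrium, N × 5.921 = 391.5, so N = 66.1 N.
ΣFx = 0: friction at the foot balances the wall's push, so f = N_wall = 66.1 N.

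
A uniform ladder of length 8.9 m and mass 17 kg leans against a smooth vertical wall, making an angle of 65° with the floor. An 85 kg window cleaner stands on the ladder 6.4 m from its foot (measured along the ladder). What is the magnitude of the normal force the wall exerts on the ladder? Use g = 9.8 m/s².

N_wall ≈ 318 N

Taking torques about the foot of the ladder:
Ladder weight 17×9.8 = 166.6 N acts at 4.45 m along the ladder; its horizontal arm is 4.45·cos65° = 1.881 m → τ = 313.4 N·m clockwise.
Window cleaner: 85×9.8 = 833 N at 6.4 m → arm 2.705 m → τ = 2253 N·m clockwise.
Wall normal N acts horizontally at the top; its moment arm is the height L sinθ = 8.9·sin65° = 8.066 m, counterclockwise.
Balancing moments: N × 8.066 = 2566, giving N = 318 N.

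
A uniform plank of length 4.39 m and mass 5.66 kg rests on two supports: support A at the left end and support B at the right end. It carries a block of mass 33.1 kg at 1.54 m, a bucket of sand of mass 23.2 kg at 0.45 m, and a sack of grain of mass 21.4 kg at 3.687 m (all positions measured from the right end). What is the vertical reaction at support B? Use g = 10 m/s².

About support A:
Beam weight: 5.66 × 10 = 56.6 N down at 2.195 m → arm 2.195 m, τ = 56.6 × 2.195 = 124.2 N·m clockwise.
Block: 33.1 × 10 = 331 N down at 1.54 m → arm 2.85 m, τ = 331 × 2.85 = 943.4 N·m clockwise.
Bucket of sand: 23.2 × 10 = 232 N down at 0.45 m → arm 3.94 m, τ = 232 × 3.94 = 914.1 N·m clockwise.
Sack of grain: 21.4 × 10 = 214 N down at 3.687 m → arm 0.703 m, τ = 214 × 0.703 = 150.4 N·m clockwise.
Net load moment about support A = 2132 N·m clockwise.
Reaction R at support B is upward at 0 m, arm 4.39 m → moment R × 4.39 counterclockwise.
Balancing moments: R × 4.39 = 2132, giving R = 486 N.

R_B ≈ 486 N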